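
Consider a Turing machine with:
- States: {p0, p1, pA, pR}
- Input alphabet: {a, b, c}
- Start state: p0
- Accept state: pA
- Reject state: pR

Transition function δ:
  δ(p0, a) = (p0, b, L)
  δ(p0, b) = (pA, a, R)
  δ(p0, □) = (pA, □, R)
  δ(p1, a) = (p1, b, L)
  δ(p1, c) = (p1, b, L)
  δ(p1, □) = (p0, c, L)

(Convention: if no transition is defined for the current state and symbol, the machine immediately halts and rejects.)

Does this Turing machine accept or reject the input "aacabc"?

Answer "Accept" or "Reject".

Execution trace:
Initial: [p0]aacabc
Step 1: δ(p0, a) = (p0, b, L) → [p0]□bacabc
Step 2: δ(p0, □) = (pA, □, R) → □[pA]bacabc

The machine reaches the accept state pA and halts.

Answer: Accept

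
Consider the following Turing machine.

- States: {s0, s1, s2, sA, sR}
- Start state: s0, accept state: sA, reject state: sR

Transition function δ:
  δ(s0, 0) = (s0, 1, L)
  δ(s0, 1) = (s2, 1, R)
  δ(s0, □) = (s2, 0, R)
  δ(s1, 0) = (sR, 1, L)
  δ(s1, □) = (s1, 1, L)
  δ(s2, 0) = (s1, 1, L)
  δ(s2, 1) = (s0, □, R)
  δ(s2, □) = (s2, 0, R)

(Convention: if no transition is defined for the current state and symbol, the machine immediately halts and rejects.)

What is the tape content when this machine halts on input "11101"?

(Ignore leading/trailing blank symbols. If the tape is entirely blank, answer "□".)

Execution trace:
Initial: [s0]11101
Step 1: δ(s0, 1) = (s2, 1, R) → 1[s2]1101
Step 2: δ(s2, 1) = (s0, □, R) → 1□[s0]101
Step 3: δ(s0, 1) = (s2, 1, R) → 1□1[s2]01
Step 4: δ(s2, 0) = (s1, 1, L) → 1□[s1]111

No transition is defined for δ(s1, 1). By convention the machine halts and rejects.

Final tape (ignoring leading/trailing blanks): 1□111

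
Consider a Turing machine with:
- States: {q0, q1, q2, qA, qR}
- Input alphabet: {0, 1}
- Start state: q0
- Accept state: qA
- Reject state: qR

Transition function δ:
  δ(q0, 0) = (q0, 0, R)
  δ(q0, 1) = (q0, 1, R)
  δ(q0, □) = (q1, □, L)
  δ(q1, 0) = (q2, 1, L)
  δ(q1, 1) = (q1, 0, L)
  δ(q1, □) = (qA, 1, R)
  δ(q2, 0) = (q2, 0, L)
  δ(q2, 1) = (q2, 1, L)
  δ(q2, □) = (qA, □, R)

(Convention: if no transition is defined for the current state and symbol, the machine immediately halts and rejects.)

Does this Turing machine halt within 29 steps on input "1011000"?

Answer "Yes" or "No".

Execution trace:
Initial: [q0]1011000
Step 1: δ(q0, 1) = (q0, 1, R) → 1[q0]011000
Step 2: δ(q0, 0) = (q0, 0, R) → 10[q0]11000
Step 3: δ(q0, 1) = (q0, 1, R) → 101[q0]1000
Step 4: δ(q0, 1) = (q0, 1, R) → 1011[q0]000
Step 5: δ(q0, 0) = (q0, 0, R) → 10110[q0]00
Step 6: δ(q0, 0) = (q0, 0, R) → 101100[q0]0
Step 7: δ(q0, 0) = (q0, 0, R) → 1011000[q0]□
Step 8: δ(q0, □) = (q1, □, L) → 101100[q1]0□
Step 9: δ(q1, 0) = (q2, 1, L) → 10110[q2]01□
Step 10: δ(q2, 0) = (q2, 0, L) → 1011[q2]001□
Step 11: δ(q2, 0) = (q2, 0, L) → 101[q2]1001□
Step 12: δ(q2, 1) = (q2, 1, L) → 10[q2]11001□
Step 13: δ(q2, 1) = (q2, 1, L) → 1[q2]011001□
Step 14: δ(q2, 0) = (q2, 0, L) → [q2]1011001□
Step 15: δ(q2, 1) = (q2, 1, L) → [q2]□1011001□
Step 16: δ(q2, □) = (qA, □, R) → □[qA]1011001□

The machine reaches the accept state qA and halts.
The machine halted after 16 steps (within the 29-step bound).

Answer: Yes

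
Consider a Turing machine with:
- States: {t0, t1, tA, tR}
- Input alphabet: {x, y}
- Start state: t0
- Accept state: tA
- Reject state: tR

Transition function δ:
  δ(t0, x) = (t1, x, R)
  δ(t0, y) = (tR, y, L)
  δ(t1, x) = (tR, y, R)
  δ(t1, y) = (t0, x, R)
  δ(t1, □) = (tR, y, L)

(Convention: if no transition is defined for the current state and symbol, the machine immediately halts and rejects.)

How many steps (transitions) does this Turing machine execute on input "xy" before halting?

Execution trace:
Initial: [t0]xy
Step 1: δ(t0, x) = (t1, x, R) → x[t1]y
Step 2: δ(t1, y) = (t0, x, R) → xx[t0]□

No transition is defined for δ(t0, □). By convention the machine halts and rejects.

The machine executed 2 steps before halting.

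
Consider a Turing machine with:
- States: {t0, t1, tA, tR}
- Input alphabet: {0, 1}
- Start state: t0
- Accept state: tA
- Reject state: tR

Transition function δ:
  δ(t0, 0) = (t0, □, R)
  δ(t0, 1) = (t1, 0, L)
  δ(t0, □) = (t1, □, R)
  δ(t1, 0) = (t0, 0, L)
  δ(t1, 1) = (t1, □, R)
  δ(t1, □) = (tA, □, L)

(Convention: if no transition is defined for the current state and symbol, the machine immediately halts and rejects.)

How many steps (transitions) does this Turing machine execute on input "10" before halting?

Execution trace:
Initial: [t0]10
Step 1: δ(t0, 1) = (t1, 0, L) → [t1]□00
Step 2: δ(t1, □) = (tA, □, L) → [tA]□□00

The machine reaches the accept state tA and halts.

The machine executed 2 steps before halting.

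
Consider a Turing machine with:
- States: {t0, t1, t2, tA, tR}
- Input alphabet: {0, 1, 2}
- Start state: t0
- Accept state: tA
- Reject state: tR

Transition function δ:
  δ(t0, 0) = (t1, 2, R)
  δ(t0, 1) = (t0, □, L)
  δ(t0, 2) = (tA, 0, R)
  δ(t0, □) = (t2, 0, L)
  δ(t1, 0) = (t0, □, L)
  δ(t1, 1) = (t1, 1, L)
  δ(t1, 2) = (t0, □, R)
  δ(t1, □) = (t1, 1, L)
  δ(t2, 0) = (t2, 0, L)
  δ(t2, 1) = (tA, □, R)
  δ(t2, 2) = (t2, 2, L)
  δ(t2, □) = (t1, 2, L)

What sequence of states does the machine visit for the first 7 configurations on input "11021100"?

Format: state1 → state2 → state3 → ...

Execution trace:
Initial: [t0]11021100
Step 1: δ(t0, 1) = (t0, □, L) → [t0]□□1021100
Step 2: δ(t0, □) = (t2, 0, L) → [t2]□0□1021100
Step 3: δ(t2, □) = (t1, 2, L) → [t1]□20□1021100
Step 4: δ(t1, □) = (t1, 1, L) → [t1]□120□1021100
Step 5: δ(t1, □) = (t1, 1, L) → [t1]□1120□1021100
Step 6: δ(t1, □) = (t1, 1, L) → [t1]□11120□1021100

State sequence: t0 → t0 → t2 → t1 → t1 → t1 → t1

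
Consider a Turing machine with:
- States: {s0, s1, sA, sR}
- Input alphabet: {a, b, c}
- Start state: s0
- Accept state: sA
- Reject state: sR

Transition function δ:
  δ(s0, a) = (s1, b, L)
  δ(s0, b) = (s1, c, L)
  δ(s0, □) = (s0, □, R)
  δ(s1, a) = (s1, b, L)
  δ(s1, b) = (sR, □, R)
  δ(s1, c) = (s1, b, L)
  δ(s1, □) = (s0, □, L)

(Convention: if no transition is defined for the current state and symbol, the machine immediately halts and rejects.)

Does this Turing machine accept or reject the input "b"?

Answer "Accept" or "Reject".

Execution trace:
Initial: [s0]b
Step 1: δ(s0, b) = (s1, c, L) → [s1]□c
Step 2: δ(s1, □) = (s0, □, L) → [s0]□□c
Step 3: δ(s0, □) = (s0, □, R) → □[s0]□c
Step 4: δ(s0, □) = (s0, □, R) → □□[s0]c

No transition is defined for δ(s0, c). By convention the machine halts and rejects.

Answer: Reject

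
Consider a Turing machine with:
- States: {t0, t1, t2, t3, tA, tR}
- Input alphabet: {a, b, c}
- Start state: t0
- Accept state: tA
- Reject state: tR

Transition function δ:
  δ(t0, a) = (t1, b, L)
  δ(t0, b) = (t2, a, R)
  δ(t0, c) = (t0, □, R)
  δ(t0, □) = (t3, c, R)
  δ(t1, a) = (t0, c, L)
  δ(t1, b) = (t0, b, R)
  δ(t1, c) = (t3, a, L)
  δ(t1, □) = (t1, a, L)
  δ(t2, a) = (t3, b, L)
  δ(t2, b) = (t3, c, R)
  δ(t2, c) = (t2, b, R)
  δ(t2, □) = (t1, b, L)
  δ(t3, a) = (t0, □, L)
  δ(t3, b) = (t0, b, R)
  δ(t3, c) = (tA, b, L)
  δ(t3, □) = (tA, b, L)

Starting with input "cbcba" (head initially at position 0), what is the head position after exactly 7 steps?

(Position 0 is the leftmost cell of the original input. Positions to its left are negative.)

Execution trace (head position shown):
Step 0: [t0]cbcba  (head at position 0)
Step 1: move right → □[t0]bcba  (head at position 1)
Step 2: move right → □a[t2]cba  (head at position 2)
Step 3: move right → □ab[t2]ba  (head at position 3)
Step 4: move right → □abc[t3]a  (head at position 4)
Step 5: move left → □ab[t0]c□  (head at position 3)
Step 6: move right → □ab□[t0]□  (head at position 4)
Step 7: move right → □ab□c[t3]□  (head at position 5)

After 7 steps, the head is at position 5.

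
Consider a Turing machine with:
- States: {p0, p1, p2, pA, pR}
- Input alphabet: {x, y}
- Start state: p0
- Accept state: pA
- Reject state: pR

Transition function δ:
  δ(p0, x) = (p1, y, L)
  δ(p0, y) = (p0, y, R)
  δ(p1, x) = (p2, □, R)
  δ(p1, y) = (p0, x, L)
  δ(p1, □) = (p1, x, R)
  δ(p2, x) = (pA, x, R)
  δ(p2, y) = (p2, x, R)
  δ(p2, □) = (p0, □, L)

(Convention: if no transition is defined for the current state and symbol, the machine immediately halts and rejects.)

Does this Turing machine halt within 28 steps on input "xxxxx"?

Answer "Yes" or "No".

Execution trace:
Initial: [p0]xxxxx
Step 1: δ(p0, x) = (p1, y, L) → [p1]□yxxxx
Step 2: δ(p1, □) = (p1, x, R) → x[p1]yxxxx
Step 3: δ(p1, y) = (p0, x, L) → [p0]xxxxxx
Step 4: δ(p0, x) = (p1, y, L) → [p1]□yxxxxx
Step 5: δ(p1, □) = (p1, x, R) → x[p1]yxxxxx
Step 6: δ(p1, y) = (p0, x, L) → [p0]xxxxxxx
Step 7: δ(p0, x) = (p1, y, L) → [p1]□yxxxxxx
Step 8: δ(p1, □) = (p1, x, R) → x[p1]yxxxxxx
Step 9: δ(p1, y) = (p0, x, L) → [p0]xxxxxxxx
Step 10: δ(p0, x) = (p1, y, L) → [p1]□yxxxxxxx
Step 11: δ(p1, □) = (p1, x, R) → x[p1]yxxxxxxx
Step 12: δ(p1, y) = (p0, x, L) → [p0]xxxxxxxxx
Step 13: δ(p0, x) = (p1, y, L) → [p1]□yxxxxxxxx
Step 14: δ(p1, □) = (p1, x, R) → x[p1]yxxxxxxxx
Step 15: δ(p1, y) = (p0, x, L) → [p0]xxxxxxxxxx
Step 16: δ(p0, x) = (p1, y, L) → [p1]□yxxxxxxxxx
Step 17: δ(p1, □) = (p1, x, R) → x[p1]yxxxxxxxxx
Step 18: δ(p1, y) = (p0, x, L) → [p0]xxxxxxxxxxx
Step 19: δ(p0, x) = (p1, y, L) → [p1]□yxxxxxxxxxx
Step 20: δ(p1, □) = (p1, x, R) → x[p1]yxxxxxxxxxx
Step 21: δ(p1, y) = (p0, x, L) → [p0]xxxxxxxxxxxx
Step 22: δ(p0, x) = (p1, y, L) → [p1]□yxxxxxxxxxxx
Step 23: δ(p1, □) = (p1, x, R) → x[p1]yxxxxxxxxxxx
Step 24: δ(p1, y) = (p0, x, L) → [p0]xxxxxxxxxxxxx
Step 25: δ(p0, x) = (p1, y, L) → [p1]□yxxxxxxxxxxxx
Step 26: δ(p1, □) = (p1, x, R) → x[p1]yxxxxxxxxxxxx
Step 27: δ(p1, y) = (p0, x, L) → [p0]xxxxxxxxxxxxxx
Step 28: δ(p0, x) = (p1, y, L) → [p1]□yxxxxxxxxxxxxx

The machine has not reached a halting state after 28 steps.
The machine did not halt within the 28-step bound.

Answer: No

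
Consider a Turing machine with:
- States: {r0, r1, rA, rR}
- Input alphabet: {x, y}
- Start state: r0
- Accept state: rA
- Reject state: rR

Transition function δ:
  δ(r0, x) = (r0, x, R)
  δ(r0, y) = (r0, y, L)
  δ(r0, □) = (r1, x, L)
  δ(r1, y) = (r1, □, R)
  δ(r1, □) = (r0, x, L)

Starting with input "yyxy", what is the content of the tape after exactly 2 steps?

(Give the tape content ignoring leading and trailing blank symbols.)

Execution trace:
Initial: [r0]yyxy
Step 1: δ(r0, y) = (r0, y, L) → [r0]□yyxy
Step 2: δ(r0, □) = (r1, x, L) → [r1]□xyyxy

After 2 steps, the tape (ignoring leading/trailing blanks) is: xyyxy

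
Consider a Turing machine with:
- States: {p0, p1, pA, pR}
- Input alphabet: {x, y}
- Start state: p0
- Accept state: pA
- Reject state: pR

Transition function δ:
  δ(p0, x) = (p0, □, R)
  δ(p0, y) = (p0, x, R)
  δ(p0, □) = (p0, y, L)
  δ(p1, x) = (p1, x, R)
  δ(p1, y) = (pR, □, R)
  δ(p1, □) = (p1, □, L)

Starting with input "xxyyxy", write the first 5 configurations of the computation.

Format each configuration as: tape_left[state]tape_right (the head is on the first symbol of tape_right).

Transitions applied:
Step 1: δ(p0, x) = (p0, □, R)
Step 2: δ(p0, x) = (p0, □, R)
Step 3: δ(p0, y) = (p0, x, R)
Step 4: δ(p0, y) = (p0, x, R)

The first 5 configurations are:
[p0]xxyyxy ⊢ □[p0]xyyxy ⊢ □□[p0]yyxy ⊢ □□x[p0]yxy ⊢ □□xx[p0]xy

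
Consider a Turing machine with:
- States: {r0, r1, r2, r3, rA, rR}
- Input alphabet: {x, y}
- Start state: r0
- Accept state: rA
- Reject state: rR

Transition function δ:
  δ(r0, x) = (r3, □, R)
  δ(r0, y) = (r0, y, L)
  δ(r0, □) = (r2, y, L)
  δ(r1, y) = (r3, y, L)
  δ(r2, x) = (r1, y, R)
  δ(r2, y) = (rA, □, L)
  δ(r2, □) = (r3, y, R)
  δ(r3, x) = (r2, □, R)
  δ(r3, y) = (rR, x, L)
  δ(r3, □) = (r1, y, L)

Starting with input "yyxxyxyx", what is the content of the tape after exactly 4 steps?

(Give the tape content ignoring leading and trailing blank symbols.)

Execution trace:
Initial: [r0]yyxxyxyx
Step 1: δ(r0, y) = (r0, y, L) → [r0]□yyxxyxyx
Step 2: δ(r0, □) = (r2, y, L) → [r2]□yyyxxyxyx
Step 3: δ(r2, □) = (r3, y, R) → y[r3]yyyxxyxyx
Step 4: δ(r3, y) = (rR, x, L) → [rR]yxyyxxyxyx

The machine reaches the reject state rR and halts.

After 4 steps, the tape (ignoring leading/trailing blanks) is: yxyyxxyxyx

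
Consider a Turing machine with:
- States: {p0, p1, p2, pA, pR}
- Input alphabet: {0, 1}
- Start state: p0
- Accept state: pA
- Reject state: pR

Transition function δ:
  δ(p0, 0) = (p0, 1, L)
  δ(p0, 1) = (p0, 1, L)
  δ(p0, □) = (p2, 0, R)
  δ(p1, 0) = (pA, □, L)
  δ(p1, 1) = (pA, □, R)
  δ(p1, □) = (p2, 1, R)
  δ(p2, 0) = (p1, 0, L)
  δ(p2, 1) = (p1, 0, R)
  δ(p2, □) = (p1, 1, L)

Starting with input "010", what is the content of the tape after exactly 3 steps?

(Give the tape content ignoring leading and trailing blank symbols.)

Execution trace:
Initial: [p0]010
Step 1: δ(p0, 0) = (p0, 1, L) → [p0]□110
Step 2: δ(p0, □) = (p2, 0, R) → 0[p2]110
Step 3: δ(p2, 1) = (p1, 0, R) → 00[p1]10

After 3 steps, the tape (ignoring leading/trailing blanks) is: 0010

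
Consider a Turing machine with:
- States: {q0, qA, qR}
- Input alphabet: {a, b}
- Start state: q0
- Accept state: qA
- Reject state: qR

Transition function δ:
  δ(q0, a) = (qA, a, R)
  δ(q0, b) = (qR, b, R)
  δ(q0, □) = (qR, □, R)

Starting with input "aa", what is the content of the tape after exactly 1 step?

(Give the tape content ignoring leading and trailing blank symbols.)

Execution trace:
Initial: [q0]aa
Step 1: δ(q0, a) = (qA, a, R) → a[qA]a

The machine reaches the accept state qA and halts.

After 1 step, the tape (ignoring leading/trailing blanks) is: aa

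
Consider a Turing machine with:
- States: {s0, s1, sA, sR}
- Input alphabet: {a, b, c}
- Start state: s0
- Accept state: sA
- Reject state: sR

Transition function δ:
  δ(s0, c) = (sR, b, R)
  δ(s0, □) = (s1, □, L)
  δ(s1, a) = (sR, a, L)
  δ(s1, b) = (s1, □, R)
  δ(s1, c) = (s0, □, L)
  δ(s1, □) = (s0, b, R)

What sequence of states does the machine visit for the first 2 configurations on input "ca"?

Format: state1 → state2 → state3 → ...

Execution trace:
Initial: [s0]ca
Step 1: δ(s0, c) = (sR, b, R) → b[sR]a

The machine reaches the reject state sR and halts.

State sequence: s0 → sR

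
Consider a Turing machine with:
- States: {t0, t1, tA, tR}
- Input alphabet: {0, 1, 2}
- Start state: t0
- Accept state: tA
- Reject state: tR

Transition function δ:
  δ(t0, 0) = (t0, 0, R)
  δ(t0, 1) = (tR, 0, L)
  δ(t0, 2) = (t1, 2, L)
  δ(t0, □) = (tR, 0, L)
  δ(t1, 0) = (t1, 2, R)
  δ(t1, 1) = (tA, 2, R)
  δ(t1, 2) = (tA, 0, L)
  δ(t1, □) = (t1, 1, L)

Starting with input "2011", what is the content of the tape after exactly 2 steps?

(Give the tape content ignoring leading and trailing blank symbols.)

Execution trace:
Initial: [t0]2011
Step 1: δ(t0, 2) = (t1, 2, L) → [t1]□2011
Step 2: δ(t1, □) = (t1, 1, L) → [t1]□12011

After 2 steps, the tape (ignoring leading/trailing blanks) is: 12011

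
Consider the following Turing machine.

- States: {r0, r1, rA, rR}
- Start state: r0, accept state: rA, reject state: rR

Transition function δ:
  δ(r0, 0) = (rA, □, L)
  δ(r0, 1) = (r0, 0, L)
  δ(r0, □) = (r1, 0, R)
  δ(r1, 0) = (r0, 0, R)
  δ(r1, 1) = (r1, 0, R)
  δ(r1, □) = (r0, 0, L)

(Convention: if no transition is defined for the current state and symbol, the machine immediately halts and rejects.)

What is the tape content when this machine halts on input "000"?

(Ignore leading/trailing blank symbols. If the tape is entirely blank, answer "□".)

Execution trace:
Initial: [r0]000
Step 1: δ(r0, 0) = (rA, □, L) → [rA]□□00

The machine reaches the accept state rA and halts.

Final tape (ignoring leading/trailing blanks): 00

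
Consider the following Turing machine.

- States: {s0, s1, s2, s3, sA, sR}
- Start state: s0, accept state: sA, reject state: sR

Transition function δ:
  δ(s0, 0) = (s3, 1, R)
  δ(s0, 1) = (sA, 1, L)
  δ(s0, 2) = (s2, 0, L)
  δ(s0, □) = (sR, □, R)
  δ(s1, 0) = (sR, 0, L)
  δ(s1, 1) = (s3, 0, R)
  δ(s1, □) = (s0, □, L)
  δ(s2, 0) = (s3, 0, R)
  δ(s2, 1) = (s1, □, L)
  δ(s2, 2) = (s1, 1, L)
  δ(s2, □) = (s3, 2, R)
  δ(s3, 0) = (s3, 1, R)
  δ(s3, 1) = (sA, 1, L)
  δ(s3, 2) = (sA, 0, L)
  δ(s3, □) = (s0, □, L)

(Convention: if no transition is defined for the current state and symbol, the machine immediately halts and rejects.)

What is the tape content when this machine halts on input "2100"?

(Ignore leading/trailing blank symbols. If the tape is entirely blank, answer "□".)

Execution trace:
Initial: [s0]2100
Step 1: δ(s0, 2) = (s2, 0, L) → [s2]□0100
Step 2: δ(s2, □) = (s3, 2, R) → 2[s3]0100
Step 3: δ(s3, 0) = (s3, 1, R) → 21[s3]100
Step 4: δ(s3, 1) = (sA, 1, L) → 2[sA]1100

The machine reaches the accept state sA and halts.

Final tape (ignoring leading/trailing blanks): 21100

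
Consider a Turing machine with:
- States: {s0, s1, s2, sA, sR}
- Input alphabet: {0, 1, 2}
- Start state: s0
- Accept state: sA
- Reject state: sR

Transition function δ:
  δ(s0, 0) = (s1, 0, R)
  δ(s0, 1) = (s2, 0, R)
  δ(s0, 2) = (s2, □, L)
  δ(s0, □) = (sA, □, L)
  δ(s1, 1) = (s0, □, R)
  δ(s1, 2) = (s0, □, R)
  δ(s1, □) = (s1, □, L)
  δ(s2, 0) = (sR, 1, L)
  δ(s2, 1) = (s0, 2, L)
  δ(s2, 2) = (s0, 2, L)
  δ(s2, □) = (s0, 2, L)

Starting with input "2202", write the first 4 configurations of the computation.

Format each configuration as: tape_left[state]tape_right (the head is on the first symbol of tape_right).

Transitions applied:
Step 1: δ(s0, 2) = (s2, □, L)
Step 2: δ(s2, □) = (s0, 2, L)
Step 3: δ(s0, □) = (sA, □, L)

The first 4 configurations are:
[s0]2202 ⊢ [s2]□□202 ⊢ [s0]□2□202 ⊢ [sA]□□2□202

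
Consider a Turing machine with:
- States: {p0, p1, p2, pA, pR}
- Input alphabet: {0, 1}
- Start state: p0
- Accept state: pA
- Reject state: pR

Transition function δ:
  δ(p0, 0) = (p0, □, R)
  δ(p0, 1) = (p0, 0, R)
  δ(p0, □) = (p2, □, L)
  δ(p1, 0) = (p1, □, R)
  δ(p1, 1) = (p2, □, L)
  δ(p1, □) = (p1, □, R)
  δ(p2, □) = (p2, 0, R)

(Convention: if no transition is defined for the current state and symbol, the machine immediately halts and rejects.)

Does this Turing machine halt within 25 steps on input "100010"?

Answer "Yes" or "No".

Execution trace:
Initial: [p0]100010
Step 1: δ(p0, 1) = (p0, 0, R) → 0[p0]00010
Step 2: δ(p0, 0) = (p0, □, R) → 0□[p0]0010
Step 3: δ(p0, 0) = (p0, □, R) → 0□□[p0]010
Step 4: δ(p0, 0) = (p0, □, R) → 0□□□[p0]10
Step 5: δ(p0, 1) = (p0, 0, R) → 0□□□0[p0]0
Step 6: δ(p0, 0) = (p0, □, R) → 0□□□0□[p0]□
Step 7: δ(p0, □) = (p2, □, L) → 0□□□0[p2]□□
Step 8: δ(p2, □) = (p2, 0, R) → 0□□□00[p2]□
Step 9: δ(p2, □) = (p2, 0, R) → 0□□□000[p2]□
Step 10: δ(p2, □) = (p2, 0, R) → 0□□□0000[p2]□
Step 11: δ(p2, □) = (p2, 0, R) → 0□□□00000[p2]□
Step 12: δ(p2, □) = (p2, 0, R) → 0□□□000000[p2]□
Step 13: δ(p2, □) = (p2, 0, R) → 0□□□0000000[p2]□
Step 14: δ(p2, □) = (p2, 0, R) → 0□□□00000000[p2]□
Step 15: δ(p2, □) = (p2, 0, R) → 0□□□000000000[p2]□
Step 16: δ(p2, □) = (p2, 0, R) → 0□□□0000000000[p2]□
Step 17: δ(p2, □) = (p2, 0, R) → 0□□□00000000000[p2]□
Step 18: δ(p2, □) = (p2, 0, R) → 0□□□000000000000[p2]□
Step 19: δ(p2, □) = (p2, 0, R) → 0□□□0000000000000[p2]□
Step 20: δ(p2, □) = (p2, 0, R) → 0□□□00000000000000[p2]□
Step 21: δ(p2, □) = (p2, 0, R) → 0□□□000000000000000[p2]□
Step 22: δ(p2, □) = (p2, 0, R) → 0□□□0000000000000000[p2]□
Step 23: δ(p2, □) = (p2, 0, R) → 0□□□00000000000000000[p2]□
Step 24: δ(p2, □) = (p2, 0, R) → 0□□□000000000000000000[p2]□
Step 25: δ(p2, □) = (p2, 0, R) → 0□□□0000000000000000000[p2]□

The machine has not reached a halting state after 25 steps.
The machine did not halt within the 25-step bound.

Answer: No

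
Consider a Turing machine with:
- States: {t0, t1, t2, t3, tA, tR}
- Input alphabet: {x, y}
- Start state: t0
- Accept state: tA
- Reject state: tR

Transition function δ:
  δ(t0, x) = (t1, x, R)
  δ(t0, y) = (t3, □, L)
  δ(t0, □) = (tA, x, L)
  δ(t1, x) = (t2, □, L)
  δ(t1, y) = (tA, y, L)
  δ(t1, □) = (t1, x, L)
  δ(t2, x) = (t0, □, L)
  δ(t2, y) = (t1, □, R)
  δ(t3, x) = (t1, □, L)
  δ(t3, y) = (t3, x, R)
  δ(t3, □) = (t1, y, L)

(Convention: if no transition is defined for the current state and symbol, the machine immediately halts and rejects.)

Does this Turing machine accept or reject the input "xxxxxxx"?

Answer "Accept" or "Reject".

Execution trace:
Initial: [t0]xxxxxxx
Step 1: δ(t0, x) = (t1, x, R) → x[t1]xxxxxx
Step 2: δ(t1, x) = (t2, □, L) → [t2]x□xxxxx
Step 3: δ(t2, x) = (t0, □, L) → [t0]□□□xxxxx
Step 4: δ(t0, □) = (tA, x, L) → [tA]□x□□xxxxx

The machine reaches the accept state tA and halts.

Answer: Accept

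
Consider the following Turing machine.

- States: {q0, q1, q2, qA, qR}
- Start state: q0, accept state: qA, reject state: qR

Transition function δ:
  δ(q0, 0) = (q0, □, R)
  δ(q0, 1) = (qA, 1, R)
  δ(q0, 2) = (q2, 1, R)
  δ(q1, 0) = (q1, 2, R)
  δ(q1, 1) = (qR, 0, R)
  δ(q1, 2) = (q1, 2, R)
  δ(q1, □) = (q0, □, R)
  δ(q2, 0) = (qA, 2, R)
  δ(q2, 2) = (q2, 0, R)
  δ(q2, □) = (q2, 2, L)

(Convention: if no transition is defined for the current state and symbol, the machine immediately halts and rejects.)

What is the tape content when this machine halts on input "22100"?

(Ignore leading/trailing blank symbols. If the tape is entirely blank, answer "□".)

Execution trace:
Initial: [q0]22100
Step 1: δ(q0, 2) = (q2, 1, R) → 1[q2]2100
Step 2: δ(q2, 2) = (q2, 0, R) → 10[q2]100

No transition is defined for δ(q2, 1). By convention the machine halts and rejects.

Final tape (ignoring leading/trailing blanks): 10100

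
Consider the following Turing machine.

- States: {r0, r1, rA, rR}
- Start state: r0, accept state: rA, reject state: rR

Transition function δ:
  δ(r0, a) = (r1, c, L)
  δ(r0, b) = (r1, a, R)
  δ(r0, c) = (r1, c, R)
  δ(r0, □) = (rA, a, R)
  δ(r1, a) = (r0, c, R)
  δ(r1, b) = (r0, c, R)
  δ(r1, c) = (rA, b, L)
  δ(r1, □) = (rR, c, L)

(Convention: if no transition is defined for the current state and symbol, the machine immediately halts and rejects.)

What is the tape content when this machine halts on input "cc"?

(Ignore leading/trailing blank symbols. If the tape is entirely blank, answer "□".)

Execution trace:
Initial: [r0]cc
Step 1: δ(r0, c) = (r1, c, R) → c[r1]c
Step 2: δ(r1, c) = (rA, b, L) → [rA]cb

The machine reaches the accept state rA and halts.

Final tape (ignoring leading/trailing blanks): cb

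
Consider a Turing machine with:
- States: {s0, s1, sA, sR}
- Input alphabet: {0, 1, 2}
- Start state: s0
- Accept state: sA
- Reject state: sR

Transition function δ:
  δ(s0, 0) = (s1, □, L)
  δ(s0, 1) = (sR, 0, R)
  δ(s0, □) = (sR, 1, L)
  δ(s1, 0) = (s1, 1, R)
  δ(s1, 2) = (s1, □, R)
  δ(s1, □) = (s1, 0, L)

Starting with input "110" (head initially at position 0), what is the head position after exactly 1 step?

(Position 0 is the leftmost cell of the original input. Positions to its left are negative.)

Execution trace (head position shown):
Step 0: [s0]110  (head at position 0)
Step 1: move right → 0[sR]10  (head at position 1)

After 1 step, the head is at position 1.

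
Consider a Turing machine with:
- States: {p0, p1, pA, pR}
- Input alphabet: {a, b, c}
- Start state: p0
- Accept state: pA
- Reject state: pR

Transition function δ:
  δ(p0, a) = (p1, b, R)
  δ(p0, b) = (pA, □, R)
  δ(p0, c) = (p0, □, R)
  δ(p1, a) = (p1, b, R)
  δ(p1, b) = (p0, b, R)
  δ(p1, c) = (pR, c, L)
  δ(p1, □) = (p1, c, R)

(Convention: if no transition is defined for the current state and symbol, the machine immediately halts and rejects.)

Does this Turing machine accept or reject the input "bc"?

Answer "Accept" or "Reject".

Execution trace:
Initial: [p0]bc
Step 1: δ(p0, b) = (pA, □, R) → □[pA]c

The machine reaches the accept state pA and halts.

Answer: Accept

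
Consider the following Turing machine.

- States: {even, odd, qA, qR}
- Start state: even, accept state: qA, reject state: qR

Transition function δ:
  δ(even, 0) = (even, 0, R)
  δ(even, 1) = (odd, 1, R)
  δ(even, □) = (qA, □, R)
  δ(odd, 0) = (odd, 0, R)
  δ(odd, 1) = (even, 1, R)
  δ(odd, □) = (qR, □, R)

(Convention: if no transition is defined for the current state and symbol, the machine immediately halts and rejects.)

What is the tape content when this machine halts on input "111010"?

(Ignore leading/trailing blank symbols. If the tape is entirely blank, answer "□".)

Execution trace:
Initial: [even]111010
Step 1: δ(even, 1) = (odd, 1, R) → 1[odd]11010
Step 2: δ(odd, 1) = (even, 1, R) → 11[even]1010
Step 3: δ(even, 1) = (odd, 1, R) → 111[odd]010
Step 4: δ(odd, 0) = (odd, 0, R) → 1110[odd]10
Step 5: δ(odd, 1) = (even, 1, R) → 11101[even]0
Step 6: δ(even, 0) = (even, 0, R) → 111010[even]□
Step 7: δ(even, □) = (qA, □, R) → 111010□[qA]□

The machine reaches the accept state qA and halts.

Final tape (ignoring leading/trailing blanks): 111010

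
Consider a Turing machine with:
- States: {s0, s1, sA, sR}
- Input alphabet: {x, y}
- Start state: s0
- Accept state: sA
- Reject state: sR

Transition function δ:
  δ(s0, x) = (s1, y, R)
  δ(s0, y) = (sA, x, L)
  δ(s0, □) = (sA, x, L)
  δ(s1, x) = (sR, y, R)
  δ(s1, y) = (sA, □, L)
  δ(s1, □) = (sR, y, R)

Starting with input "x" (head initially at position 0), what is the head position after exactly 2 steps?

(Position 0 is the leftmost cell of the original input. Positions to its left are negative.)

Execution trace (head position shown):
Step 0: [s0]x  (head at position 0)
Step 1: move right → y[s1]□  (head at position 1)
Step 2: move right → yy[sR]□  (head at position 2)

After 2 steps, the head is at position 2.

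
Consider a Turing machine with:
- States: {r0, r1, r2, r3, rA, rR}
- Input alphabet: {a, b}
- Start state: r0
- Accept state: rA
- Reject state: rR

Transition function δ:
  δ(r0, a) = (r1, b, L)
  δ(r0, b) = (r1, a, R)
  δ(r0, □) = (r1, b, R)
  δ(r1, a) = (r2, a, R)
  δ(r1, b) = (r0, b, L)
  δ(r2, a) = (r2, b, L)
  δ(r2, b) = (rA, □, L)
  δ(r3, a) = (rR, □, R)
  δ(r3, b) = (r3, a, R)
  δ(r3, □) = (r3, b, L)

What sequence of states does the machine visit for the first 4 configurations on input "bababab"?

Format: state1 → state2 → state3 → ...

Execution trace:
Initial: [r0]bababab
Step 1: δ(r0, b) = (r1, a, R) → a[r1]ababab
Step 2: δ(r1, a) = (r2, a, R) → aa[r2]babab
Step 3: δ(r2, b) = (rA, □, L) → a[rA]a□abab

The machine reaches the accept state rA and halts.

State sequence: r0 → r1 → r2 → rA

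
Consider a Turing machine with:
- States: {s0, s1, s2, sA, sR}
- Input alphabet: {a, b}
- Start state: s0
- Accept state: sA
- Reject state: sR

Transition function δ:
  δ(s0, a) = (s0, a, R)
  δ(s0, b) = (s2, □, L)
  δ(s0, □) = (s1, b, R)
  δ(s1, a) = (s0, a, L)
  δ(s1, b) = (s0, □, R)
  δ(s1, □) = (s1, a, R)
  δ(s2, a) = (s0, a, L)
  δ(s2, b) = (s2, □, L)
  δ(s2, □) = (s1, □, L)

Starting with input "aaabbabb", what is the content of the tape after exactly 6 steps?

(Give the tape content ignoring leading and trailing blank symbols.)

Execution trace:
Initial: [s0]aaabbabb
Step 1: δ(s0, a) = (s0, a, R) → a[s0]aabbabb
Step 2: δ(s0, a) = (s0, a, R) → aa[s0]abbabb
Step 3: δ(s0, a) = (s0, a, R) → aaa[s0]bbabb
Step 4: δ(s0, b) = (s2, □, L) → aa[s2]a□babb
Step 5: δ(s2, a) = (s0, a, L) → a[s0]aa□babb
Step 6: δ(s0, a) = (s0, a, R) → aa[s0]a□babb

After 6 steps, the tape (ignoring leading/trailing blanks) is: aaa□babb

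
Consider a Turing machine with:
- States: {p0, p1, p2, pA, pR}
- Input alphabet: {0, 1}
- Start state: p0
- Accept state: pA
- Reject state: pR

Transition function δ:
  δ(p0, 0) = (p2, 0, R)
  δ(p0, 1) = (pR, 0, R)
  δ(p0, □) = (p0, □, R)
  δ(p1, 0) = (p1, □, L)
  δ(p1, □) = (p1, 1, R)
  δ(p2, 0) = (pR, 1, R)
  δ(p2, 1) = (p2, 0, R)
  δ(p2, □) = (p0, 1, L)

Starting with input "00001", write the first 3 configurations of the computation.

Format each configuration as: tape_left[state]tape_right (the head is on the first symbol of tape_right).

Transitions applied:
Step 1: δ(p0, 0) = (p2, 0, R)
Step 2: δ(p2, 0) = (pR, 1, R)

The first 3 configurations are:
[p0]00001 ⊢ 0[p2]0001 ⊢ 01[pR]001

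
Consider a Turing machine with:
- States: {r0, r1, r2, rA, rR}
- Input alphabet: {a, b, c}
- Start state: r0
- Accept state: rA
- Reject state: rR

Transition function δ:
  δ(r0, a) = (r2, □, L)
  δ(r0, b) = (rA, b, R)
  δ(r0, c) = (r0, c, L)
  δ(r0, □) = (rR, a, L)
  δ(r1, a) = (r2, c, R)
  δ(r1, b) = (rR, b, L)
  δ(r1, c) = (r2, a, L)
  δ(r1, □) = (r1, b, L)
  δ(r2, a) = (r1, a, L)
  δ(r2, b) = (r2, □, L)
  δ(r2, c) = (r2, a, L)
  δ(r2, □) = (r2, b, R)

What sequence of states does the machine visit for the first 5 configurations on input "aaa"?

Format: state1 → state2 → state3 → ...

Execution trace:
Initial: [r0]aaa
Step 1: δ(r0, a) = (r2, □, L) → [r2]□□aa
Step 2: δ(r2, □) = (r2, b, R) → b[r2]□aa
Step 3: δ(r2, □) = (r2, b, R) → bb[r2]aa
Step 4: δ(r2, a) = (r1, a, L) → b[r1]baa

State sequence: r0 → r2 → r2 → r2 → r1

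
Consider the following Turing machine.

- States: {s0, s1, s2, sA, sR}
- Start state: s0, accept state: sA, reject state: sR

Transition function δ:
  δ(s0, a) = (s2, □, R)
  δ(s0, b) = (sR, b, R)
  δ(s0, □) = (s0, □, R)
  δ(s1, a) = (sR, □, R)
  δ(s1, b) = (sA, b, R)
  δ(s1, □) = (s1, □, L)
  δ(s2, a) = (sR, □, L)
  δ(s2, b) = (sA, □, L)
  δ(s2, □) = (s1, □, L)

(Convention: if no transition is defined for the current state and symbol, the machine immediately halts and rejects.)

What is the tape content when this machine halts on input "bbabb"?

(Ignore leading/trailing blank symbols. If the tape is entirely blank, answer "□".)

Execution trace:
Initial: [s0]bbabb
Step 1: δ(s0, b) = (sR, b, R) → b[sR]babb

The machine reaches the reject state sR and halts.

Final tape (ignoring leading/trailing blanks): bbabb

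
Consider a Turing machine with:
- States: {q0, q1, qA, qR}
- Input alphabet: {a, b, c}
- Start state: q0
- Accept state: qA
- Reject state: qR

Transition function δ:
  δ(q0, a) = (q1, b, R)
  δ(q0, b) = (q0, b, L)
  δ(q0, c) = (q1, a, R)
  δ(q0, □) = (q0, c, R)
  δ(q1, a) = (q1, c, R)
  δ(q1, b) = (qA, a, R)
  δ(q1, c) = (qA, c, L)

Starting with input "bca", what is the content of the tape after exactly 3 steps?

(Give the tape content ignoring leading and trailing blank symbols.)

Execution trace:
Initial: [q0]bca
Step 1: δ(q0, b) = (q0, b, L) → [q0]□bca
Step 2: δ(q0, □) = (q0, c, R) → c[q0]bca
Step 3: δ(q0, b) = (q0, b, L) → [q0]cbca

After 3 steps, the tape (ignoring leading/trailing blanks) is: cbca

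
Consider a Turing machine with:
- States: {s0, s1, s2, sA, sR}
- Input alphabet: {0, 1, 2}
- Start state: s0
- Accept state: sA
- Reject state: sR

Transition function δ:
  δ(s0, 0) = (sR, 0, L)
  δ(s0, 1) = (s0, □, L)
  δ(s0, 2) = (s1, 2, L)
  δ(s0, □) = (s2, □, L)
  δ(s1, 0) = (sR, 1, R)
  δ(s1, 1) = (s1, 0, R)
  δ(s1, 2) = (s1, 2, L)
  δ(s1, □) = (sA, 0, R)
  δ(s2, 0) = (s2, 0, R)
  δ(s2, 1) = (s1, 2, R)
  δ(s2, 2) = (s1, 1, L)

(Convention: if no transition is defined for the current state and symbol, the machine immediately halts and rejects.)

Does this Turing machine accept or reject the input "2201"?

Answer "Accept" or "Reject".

Execution trace:
Initial: [s0]2201
Step 1: δ(s0, 2) = (s1, 2, L) → [s1]□2201
Step 2: δ(s1, □) = (sA, 0, R) → 0[sA]2201

The machine reaches the accept state sA and halts.

Answer: Accept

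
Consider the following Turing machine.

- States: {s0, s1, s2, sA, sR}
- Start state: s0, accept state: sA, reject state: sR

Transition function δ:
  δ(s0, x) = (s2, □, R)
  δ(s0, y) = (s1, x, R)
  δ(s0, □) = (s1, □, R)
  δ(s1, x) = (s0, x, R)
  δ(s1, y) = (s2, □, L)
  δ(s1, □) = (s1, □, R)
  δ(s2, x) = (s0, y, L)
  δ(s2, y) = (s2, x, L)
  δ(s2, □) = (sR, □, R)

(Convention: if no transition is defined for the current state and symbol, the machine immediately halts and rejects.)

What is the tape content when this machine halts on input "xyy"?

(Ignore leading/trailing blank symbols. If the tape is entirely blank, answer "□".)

Execution trace:
Initial: [s0]xyy
Step 1: δ(s0, x) = (s2, □, R) → □[s2]yy
Step 2: δ(s2, y) = (s2, x, L) → [s2]□xy
Step 3: δ(s2, □) = (sR, □, R) → □[sR]xy

The machine reaches the reject state sR and halts.

Final tape (ignoring leading/trailing blanks): xy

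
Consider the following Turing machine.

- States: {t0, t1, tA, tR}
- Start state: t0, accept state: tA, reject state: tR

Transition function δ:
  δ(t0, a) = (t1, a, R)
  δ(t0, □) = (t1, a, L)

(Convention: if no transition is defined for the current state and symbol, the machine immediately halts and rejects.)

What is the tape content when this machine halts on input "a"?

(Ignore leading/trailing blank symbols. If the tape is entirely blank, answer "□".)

Execution trace:
Initial: [t0]a
Step 1: δ(t0, a) = (t1, a, R) → a[t1]□

No transition is defined for δ(t1, □). By convention the machine halts and rejects.

Final tape (ignoring leading/trailing blanks): a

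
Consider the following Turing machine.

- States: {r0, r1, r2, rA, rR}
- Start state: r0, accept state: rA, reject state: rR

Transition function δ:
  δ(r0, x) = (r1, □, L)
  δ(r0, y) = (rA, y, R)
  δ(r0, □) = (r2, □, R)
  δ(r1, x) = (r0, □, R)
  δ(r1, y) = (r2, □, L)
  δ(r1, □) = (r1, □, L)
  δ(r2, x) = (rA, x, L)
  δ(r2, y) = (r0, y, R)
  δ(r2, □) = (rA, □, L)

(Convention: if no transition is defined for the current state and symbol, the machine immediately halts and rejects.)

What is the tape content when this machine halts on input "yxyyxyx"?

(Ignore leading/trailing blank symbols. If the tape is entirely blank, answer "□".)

Execution trace:
Initial: [r0]yxyyxyx
Step 1: δ(r0, y) = (rA, y, R) → y[rA]xyyxyx

The machine reaches the accept state rA and halts.

Final tape (ignoring leading/trailing blanks): yxyyxyx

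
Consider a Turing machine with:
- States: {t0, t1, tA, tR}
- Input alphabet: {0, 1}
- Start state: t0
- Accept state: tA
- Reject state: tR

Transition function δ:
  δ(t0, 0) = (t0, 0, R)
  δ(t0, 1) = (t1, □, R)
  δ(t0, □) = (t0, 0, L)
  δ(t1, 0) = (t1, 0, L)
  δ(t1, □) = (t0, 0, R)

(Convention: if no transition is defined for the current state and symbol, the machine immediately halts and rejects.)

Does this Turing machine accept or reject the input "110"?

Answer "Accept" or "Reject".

Execution trace:
Initial: [t0]110
Step 1: δ(t0, 1) = (t1, □, R) → □[t1]10

No transition is defined for δ(t1, 1). By convention the machine halts and rejects.

Answer: Reject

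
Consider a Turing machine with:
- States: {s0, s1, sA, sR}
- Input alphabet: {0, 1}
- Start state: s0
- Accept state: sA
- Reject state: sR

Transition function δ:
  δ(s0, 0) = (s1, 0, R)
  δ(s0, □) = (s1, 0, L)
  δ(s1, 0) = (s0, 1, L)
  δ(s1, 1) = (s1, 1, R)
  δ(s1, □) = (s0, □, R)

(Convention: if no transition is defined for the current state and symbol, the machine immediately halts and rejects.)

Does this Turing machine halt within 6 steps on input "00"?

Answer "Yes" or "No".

Execution trace:
Initial: [s0]00
Step 1: δ(s0, 0) = (s1, 0, R) → 0[s1]0
Step 2: δ(s1, 0) = (s0, 1, L) → [s0]01
Step 3: δ(s0, 0) = (s1, 0, R) → 0[s1]1
Step 4: δ(s1, 1) = (s1, 1, R) → 01[s1]□
Step 5: δ(s1, □) = (s0, □, R) → 01□[s0]□
Step 6: δ(s0, □) = (s1, 0, L) → 01[s1]□0

The machine has not reached a halting state after 6 steps.
The machine did not halt within the 6-step bound.

Answer: No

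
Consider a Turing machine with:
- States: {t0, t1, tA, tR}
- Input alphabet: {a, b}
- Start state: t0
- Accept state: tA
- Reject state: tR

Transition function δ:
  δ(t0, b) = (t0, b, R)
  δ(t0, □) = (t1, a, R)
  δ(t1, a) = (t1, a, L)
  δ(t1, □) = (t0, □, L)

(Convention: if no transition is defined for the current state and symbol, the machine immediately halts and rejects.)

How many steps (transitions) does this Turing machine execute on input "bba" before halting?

Execution trace:
Initial: [t0]bba
Step 1: δ(t0, b) = (t0, b, R) → b[t0]ba
Step 2: δ(t0, b) = (t0, b, R) → bb[t0]a

No transition is defined for δ(t0, a). By convention the machine halts and rejects.

The machine executed 2 steps before halting.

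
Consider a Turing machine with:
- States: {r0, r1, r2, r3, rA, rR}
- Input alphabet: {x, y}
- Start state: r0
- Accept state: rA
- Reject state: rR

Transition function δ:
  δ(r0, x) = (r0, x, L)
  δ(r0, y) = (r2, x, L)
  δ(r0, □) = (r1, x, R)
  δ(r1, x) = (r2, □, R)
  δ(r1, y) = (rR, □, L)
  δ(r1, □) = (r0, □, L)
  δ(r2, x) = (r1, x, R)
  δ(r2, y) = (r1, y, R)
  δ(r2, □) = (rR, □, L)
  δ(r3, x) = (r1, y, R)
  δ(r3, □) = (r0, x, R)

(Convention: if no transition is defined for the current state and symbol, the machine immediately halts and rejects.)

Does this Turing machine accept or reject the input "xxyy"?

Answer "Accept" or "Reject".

Execution trace:
Initial: [r0]xxyy
Step 1: δ(r0, x) = (r0, x, L) → [r0]□xxyy
Step 2: δ(r0, □) = (r1, x, R) → x[r1]xxyy
Step 3: δ(r1, x) = (r2, □, R) → x□[r2]xyy
Step 4: δ(r2, x) = (r1, x, R) → x□x[r1]yy
Step 5: δ(r1, y) = (rR, □, L) → x□[rR]x□y

The machine reaches the reject state rR and halts.

Answer: Reject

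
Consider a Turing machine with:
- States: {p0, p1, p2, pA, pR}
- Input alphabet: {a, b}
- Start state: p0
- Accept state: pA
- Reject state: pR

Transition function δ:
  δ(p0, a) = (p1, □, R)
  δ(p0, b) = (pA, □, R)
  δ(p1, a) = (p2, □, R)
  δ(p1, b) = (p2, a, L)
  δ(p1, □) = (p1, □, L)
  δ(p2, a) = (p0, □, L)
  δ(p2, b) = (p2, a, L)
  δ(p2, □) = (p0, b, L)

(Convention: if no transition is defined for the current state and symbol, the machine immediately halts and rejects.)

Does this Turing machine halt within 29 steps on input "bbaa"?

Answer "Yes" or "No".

Execution trace:
Initial: [p0]bbaa
Step 1: δ(p0, b) = (pA, □, R) → □[pA]baa

The machine reaches the accept state pA and halts.
The machine halted after 1 step (within the 29-step bound).

Answer: Yes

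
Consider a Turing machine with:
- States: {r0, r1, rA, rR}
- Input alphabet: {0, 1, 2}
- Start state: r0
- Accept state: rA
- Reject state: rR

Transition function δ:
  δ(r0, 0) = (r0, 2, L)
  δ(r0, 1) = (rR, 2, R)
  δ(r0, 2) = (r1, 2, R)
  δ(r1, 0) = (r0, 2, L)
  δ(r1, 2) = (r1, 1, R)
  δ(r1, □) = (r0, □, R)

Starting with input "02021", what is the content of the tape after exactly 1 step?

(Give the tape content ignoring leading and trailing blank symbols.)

Execution trace:
Initial: [r0]02021
Step 1: δ(r0, 0) = (r0, 2, L) → [r0]□22021

No transition is defined for δ(r0, □). By convention the machine halts and rejects.

After 1 step, the tape (ignoring leading/trailing blanks) is: 22021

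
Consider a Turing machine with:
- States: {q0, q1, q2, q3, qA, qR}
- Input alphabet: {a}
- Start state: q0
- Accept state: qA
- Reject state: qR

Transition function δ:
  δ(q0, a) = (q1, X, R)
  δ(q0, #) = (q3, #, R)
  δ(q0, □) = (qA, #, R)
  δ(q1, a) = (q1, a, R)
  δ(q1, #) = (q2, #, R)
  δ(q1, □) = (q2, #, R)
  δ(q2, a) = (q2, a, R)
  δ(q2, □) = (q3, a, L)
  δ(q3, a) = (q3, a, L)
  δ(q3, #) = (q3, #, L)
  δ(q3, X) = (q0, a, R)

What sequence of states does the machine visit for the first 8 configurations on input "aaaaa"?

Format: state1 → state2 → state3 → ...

Execution trace:
Initial: [q0]aaaaa
Step 1: δ(q0, a) = (q1, X, R) → X[q1]aaaa
Step 2: δ(q1, a) = (q1, a, R) → Xa[q1]aaa
Step 3: δ(q1, a) = (q1, a, R) → Xaa[q1]aa
Step 4: δ(q1, a) = (q1, a, R) → Xaaa[q1]a
Step 5: δ(q1, a) = (q1, a, R) → Xaaaa[q1]□
Step 6: δ(q1, □) = (q2, #, R) → Xaaaa#[q2]□
Step 7: δ(q2, □) = (q3, a, L) → Xaaaa[q3]#a

State sequence: q0 → q1 → q1 → q1 → q1 → q1 → q2 → q3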